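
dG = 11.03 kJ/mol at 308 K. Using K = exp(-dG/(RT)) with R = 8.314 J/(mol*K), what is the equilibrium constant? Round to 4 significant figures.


dG is in kJ/mol; multiply by 1000 to match R in J/(mol*K).
RT = 8.314 * 308 = 2560.712 J/mol
exponent = -dG*1000 / (RT) = -(11.03*1000) / 2560.712 = -4.30739576
K = exp(-4.30739576)
K = 0.013468579, rounded to 4 significant figures:

0.01347


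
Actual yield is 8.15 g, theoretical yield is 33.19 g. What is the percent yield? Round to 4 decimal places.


% yield = 100 * actual / theoretical
% yield = 100 * 8.15 / 33.19
% yield = 24.55558903 %, rounded to 4 dp:

24.5556 %


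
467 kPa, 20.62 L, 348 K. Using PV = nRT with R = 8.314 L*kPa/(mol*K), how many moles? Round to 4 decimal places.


PV = nRT, solve for n = PV / (RT).
PV = 467 * 20.62 = 9629.54
RT = 8.314 * 348 = 2893.272
n = 9629.54 / 2893.272
n = 3.32825258 mol, rounded to 4 dp:

3.3283 mol


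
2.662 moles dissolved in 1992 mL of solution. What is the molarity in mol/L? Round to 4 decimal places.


Convert volume to liters: V_L = V_mL / 1000.
V_L = 1992 / 1000 = 1.992 L
M = n / V_L = 2.662 / 1.992
M = 1.33634538 mol/L, rounded to 4 dp:

1.3363 mol/L


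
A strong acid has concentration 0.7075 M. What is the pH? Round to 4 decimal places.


A strong acid dissociates completely, so [H+] equals the given concentration.
pH = -log10([H+]) = -log10(0.7075)
pH = 0.15027356, rounded to 4 dp:

0.1503


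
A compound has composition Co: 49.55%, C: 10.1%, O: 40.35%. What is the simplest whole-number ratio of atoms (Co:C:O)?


Assume 100 g of compound, divide each mass% by atomic mass to get moles, then normalize by the smallest to get a raw atom ratio.
Moles per 100 g: Co: 49.55/58.933 = 0.8408, C: 10.1/12.011 = 0.8409, O: 40.35/15.999 = 2.522
Raw ratio (divide by min = 0.8408): Co: 1.0, C: 1.0, O: 3.0
Multiply by 1 to clear fractions: Co: 1.0 ~= 1, C: 1.0 ~= 1, O: 3.0 ~= 3
Reduce by GCD to get the simplest whole-number ratio:

1:1:3


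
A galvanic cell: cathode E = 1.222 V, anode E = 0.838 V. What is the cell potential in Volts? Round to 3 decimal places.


Standard cell potential: E_cell = E_cathode - E_anode.
E_cell = 1.222 - (0.838)
E_cell = 0.384 V, rounded to 3 dp:

0.384 V


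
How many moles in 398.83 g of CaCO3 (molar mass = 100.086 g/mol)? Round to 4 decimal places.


n = mass / M
n = 398.83 / 100.086
n = 3.98487301 mol, rounded to 4 dp:

3.9849 mol


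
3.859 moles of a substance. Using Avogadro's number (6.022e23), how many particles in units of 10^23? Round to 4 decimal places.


N = n * NA, then divide by 1e23 for the requested units.
N / 1e23 = n * 6.022
N / 1e23 = 3.859 * 6.022
N / 1e23 = 23.238898, rounded to 4 dp:

23.2389


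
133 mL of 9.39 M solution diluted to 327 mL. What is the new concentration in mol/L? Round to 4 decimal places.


Dilution: M1*V1 = M2*V2, solve for M2.
M2 = M1*V1 / V2
M2 = 9.39 * 133 / 327
M2 = 1248.87 / 327
M2 = 3.81917431 mol/L, rounded to 4 dp:

3.8192 mol/L


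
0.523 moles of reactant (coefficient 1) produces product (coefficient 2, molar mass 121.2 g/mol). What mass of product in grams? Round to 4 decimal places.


Use the coefficient ratio to convert reactant moles to product moles, then multiply by the product's molar mass.
moles_P = moles_R * (coeff_P / coeff_R) = 0.523 * (2/1) = 1.046
mass_P = moles_P * M_P = 1.046 * 121.2
mass_P = 126.7752 g, rounded to 4 dp:

126.7752 g


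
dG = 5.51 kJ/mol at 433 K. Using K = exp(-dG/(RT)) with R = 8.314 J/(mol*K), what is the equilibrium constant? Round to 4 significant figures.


dG is in kJ/mol; multiply by 1000 to match R in J/(mol*K).
RT = 8.314 * 433 = 3599.962 J/mol
exponent = -dG*1000 / (RT) = -(5.51*1000) / 3599.962 = -1.53057171
K = exp(-1.53057171)
K = 0.21641191, rounded to 4 significant figures:

0.2164


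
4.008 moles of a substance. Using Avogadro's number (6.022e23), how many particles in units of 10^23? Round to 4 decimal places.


N = n * NA, then divide by 1e23 for the requested units.
N / 1e23 = n * 6.022
N / 1e23 = 4.008 * 6.022
N / 1e23 = 24.136176, rounded to 4 dp:

24.1362


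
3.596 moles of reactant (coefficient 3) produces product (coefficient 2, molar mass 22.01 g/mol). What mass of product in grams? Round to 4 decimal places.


Use the coefficient ratio to convert reactant moles to product moles, then multiply by the product's molar mass.
moles_P = moles_R * (coeff_P / coeff_R) = 3.596 * (2/3) = 2.397333
mass_P = moles_P * M_P = 2.397333 * 22.01
mass_P = 52.76529933 g, rounded to 4 dp:

52.7653 g


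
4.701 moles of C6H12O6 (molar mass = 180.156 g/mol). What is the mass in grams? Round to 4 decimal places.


mass = n * M
mass = 4.701 * 180.156
mass = 846.913356 g, rounded to 4 dp:

846.9134 g


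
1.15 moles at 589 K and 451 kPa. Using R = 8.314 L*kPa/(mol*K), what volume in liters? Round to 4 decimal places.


PV = nRT, solve for V = nRT / P.
nRT = 1.15 * 8.314 * 589 = 5631.4879
V = 5631.4879 / 451
V = 12.4866694 L, rounded to 4 dp:

12.4867 L


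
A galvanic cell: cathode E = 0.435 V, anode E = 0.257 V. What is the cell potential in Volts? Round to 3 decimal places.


Standard cell potential: E_cell = E_cathode - E_anode.
E_cell = 0.435 - (0.257)
E_cell = 0.178 V, rounded to 3 dp:

0.178 V


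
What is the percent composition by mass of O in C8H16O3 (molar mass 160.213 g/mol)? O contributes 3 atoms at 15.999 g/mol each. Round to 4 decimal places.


pct = 100 * (n_elem * M_elem) / M_total
mass_contribution = 3 * 15.999 = 47.997 g/mol
pct = 100 * 47.997 / 160.213
pct = 29.95824309 %, rounded to 4 dp:

29.9582 %


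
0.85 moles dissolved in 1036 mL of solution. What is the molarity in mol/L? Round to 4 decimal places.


Convert volume to liters: V_L = V_mL / 1000.
V_L = 1036 / 1000 = 1.036 L
M = n / V_L = 0.85 / 1.036
M = 0.82046332 mol/L, rounded to 4 dp:

0.8205 mol/L


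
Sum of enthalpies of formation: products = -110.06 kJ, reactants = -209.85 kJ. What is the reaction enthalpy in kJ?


dH_rxn = sum(dH_f products) - sum(dH_f reactants)
dH_rxn = -110.06 - (-209.85)
dH_rxn = 99.79 kJ:

99.79 kJ


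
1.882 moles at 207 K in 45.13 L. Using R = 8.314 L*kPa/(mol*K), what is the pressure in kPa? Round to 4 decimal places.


PV = nRT, solve for P = nRT / V.
nRT = 1.882 * 8.314 * 207 = 3238.9182
P = 3238.9182 / 45.13
P = 71.76862841 kPa, rounded to 4 dp:

71.7686 kPa


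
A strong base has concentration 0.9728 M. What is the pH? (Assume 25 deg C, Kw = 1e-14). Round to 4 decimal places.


A strong base dissociates completely, so [OH-] equals the given concentration.
pOH = -log10([OH-]) = -log10(0.9728) = 0.011976
pH = 14 - pOH = 14 - 0.011976
pH = 13.988024, rounded to 4 dp:

13.9880


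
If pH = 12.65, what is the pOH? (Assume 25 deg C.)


At 25 deg C, pH + pOH = 14.
pOH = 14 - pH = 14 - 12.65
pOH = 1.35:

1.35


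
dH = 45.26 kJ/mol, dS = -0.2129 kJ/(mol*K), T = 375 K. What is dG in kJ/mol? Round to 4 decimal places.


Gibbs: dG = dH - T*dS (consistent units, dS already in kJ/(mol*K)).
T*dS = 375 * -0.2129 = -79.8375
dG = 45.26 - (-79.8375)
dG = 125.0975 kJ/mol, rounded to 4 dp:

125.0975 kJ/mol


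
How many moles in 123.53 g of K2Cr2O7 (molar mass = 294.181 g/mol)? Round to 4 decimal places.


n = mass / M
n = 123.53 / 294.181
n = 0.41991155 mol, rounded to 4 dp:

0.4199 mol


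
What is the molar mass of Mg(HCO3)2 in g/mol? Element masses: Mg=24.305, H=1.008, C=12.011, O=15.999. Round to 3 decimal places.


M = sum(count * atomic_mass) over atoms.
M = 1*24.305 + 2*1.008 + 2*12.011 + 6*15.999
M = 24.305 + 2.016 + 24.022 + 95.994
M = 146.337 g/mol, rounded to 3 dp:

146.337 g/mol


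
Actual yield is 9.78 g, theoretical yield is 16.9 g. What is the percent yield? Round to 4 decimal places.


% yield = 100 * actual / theoretical
% yield = 100 * 9.78 / 16.9
% yield = 57.86982249 %, rounded to 4 dp:

57.8698 %


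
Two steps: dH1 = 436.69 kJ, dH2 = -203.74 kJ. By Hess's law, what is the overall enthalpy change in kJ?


Hess's law: enthalpy is a state function, so add the step enthalpies.
dH_total = dH1 + dH2 = 436.69 + (-203.74)
dH_total = 232.95 kJ:

232.95 kJ


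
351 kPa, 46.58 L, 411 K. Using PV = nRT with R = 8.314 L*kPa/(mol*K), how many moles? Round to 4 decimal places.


PV = nRT, solve for n = PV / (RT).
PV = 351 * 46.58 = 16349.58
RT = 8.314 * 411 = 3417.054
n = 16349.58 / 3417.054
n = 4.78470051 mol, rounded to 4 dp:

4.7847 mol


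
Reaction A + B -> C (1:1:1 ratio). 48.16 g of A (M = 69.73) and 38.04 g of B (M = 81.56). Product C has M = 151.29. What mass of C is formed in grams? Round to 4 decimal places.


Find moles of each reactant; the smaller value is the limiting reagent in a 1:1:1 reaction, so moles_C equals moles of the limiter.
n_A = mass_A / M_A = 48.16 / 69.73 = 0.690664 mol
n_B = mass_B / M_B = 38.04 / 81.56 = 0.466405 mol
Limiting reagent: B (smaller), n_limiting = 0.466405 mol
mass_C = n_limiting * M_C = 0.466405 * 151.29
mass_C = 70.56241245 g, rounded to 4 dp:

70.5624 g


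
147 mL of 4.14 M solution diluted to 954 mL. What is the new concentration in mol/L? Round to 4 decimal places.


Dilution: M1*V1 = M2*V2, solve for M2.
M2 = M1*V1 / V2
M2 = 4.14 * 147 / 954
M2 = 608.58 / 954
M2 = 0.63792453 mol/L, rounded to 4 dp:

0.6379 mol/L


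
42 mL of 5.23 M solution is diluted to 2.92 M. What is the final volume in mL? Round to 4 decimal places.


Dilution: M1*V1 = M2*V2, solve for V2.
V2 = M1*V1 / M2
V2 = 5.23 * 42 / 2.92
V2 = 219.66 / 2.92
V2 = 75.2260274 mL, rounded to 4 dp:

75.2260 mL


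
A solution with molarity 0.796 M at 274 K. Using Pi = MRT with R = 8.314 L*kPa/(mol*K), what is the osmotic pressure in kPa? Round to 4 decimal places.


Osmotic pressure (van't Hoff): Pi = M*R*T.
RT = 8.314 * 274 = 2278.036
Pi = 0.796 * 2278.036
Pi = 1813.316656 kPa, rounded to 4 dp:

1813.3167 kPa


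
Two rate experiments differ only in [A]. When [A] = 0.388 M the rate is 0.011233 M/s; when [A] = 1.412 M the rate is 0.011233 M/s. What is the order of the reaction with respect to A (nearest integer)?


Rate is proportional to [A]^n, so rate2/rate1 = ([A]2/[A]1)^n. Take logs to solve for n.
rate2/rate1 = 0.011233 / 0.011233 = 1.0
[A]2/[A]1 = 1.412 / 0.388 = 3.6392
n = ln(1.0) / ln(3.6392) = 0.0
Nearest integer order:

0


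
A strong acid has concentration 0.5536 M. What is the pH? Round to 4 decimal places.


A strong acid dissociates completely, so [H+] equals the given concentration.
pH = -log10([H+]) = -log10(0.5536)
pH = 0.25680392, rounded to 4 dp:

0.2568


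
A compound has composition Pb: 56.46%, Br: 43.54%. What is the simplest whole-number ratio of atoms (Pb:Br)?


Assume 100 g of compound, divide each mass% by atomic mass to get moles, then normalize by the smallest to get a raw atom ratio.
Moles per 100 g: Pb: 56.46/207.2 = 0.2725, Br: 43.54/79.904 = 0.5449
Raw ratio (divide by min = 0.2725): Pb: 1.0, Br: 2.0
Multiply by 1 to clear fractions: Pb: 1.0 ~= 1, Br: 2.0 ~= 2
Reduce by GCD to get the simplest whole-number ratio:

1:2


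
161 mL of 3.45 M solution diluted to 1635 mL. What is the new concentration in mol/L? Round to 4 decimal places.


Dilution: M1*V1 = M2*V2, solve for M2.
M2 = M1*V1 / V2
M2 = 3.45 * 161 / 1635
M2 = 555.45 / 1635
M2 = 0.33972477 mol/L, rounded to 4 dp:

0.3397 mol/L


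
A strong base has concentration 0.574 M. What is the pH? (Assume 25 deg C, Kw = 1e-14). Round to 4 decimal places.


A strong base dissociates completely, so [OH-] equals the given concentration.
pOH = -log10([OH-]) = -log10(0.574) = 0.241088
pH = 14 - pOH = 14 - 0.241088
pH = 13.758912, rounded to 4 dp:

13.7589


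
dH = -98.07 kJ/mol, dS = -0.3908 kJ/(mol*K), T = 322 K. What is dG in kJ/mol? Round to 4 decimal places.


Gibbs: dG = dH - T*dS (consistent units, dS already in kJ/(mol*K)).
T*dS = 322 * -0.3908 = -125.8376
dG = -98.07 - (-125.8376)
dG = 27.7676 kJ/mol, rounded to 4 dp:

27.7676 kJ/mol


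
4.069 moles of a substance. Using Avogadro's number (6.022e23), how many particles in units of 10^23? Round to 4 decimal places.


N = n * NA, then divide by 1e23 for the requested units.
N / 1e23 = n * 6.022
N / 1e23 = 4.069 * 6.022
N / 1e23 = 24.503518, rounded to 4 dp:

24.5035


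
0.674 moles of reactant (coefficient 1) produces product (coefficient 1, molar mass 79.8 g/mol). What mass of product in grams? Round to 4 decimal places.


Use the coefficient ratio to convert reactant moles to product moles, then multiply by the product's molar mass.
moles_P = moles_R * (coeff_P / coeff_R) = 0.674 * (1/1) = 0.674
mass_P = moles_P * M_P = 0.674 * 79.8
mass_P = 53.7852 g, rounded to 4 dp:

53.7852 g


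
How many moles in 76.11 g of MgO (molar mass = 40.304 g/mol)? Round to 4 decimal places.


n = mass / M
n = 76.11 / 40.304
n = 1.88839817 mol, rounded to 4 dp:

1.8884 mol


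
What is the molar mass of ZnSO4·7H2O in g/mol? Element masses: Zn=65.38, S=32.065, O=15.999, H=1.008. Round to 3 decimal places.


M = sum(count * atomic_mass) over atoms.
M = 1*65.38 + 1*32.065 + 11*15.999 + 14*1.008
M = 65.38 + 32.065 + 175.989 + 14.112
M = 287.546 g/mol, rounded to 3 dp:

287.546 g/mol


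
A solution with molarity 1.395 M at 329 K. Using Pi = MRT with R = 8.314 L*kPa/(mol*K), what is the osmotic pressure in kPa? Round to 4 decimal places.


Osmotic pressure (van't Hoff): Pi = M*R*T.
RT = 8.314 * 329 = 2735.306
Pi = 1.395 * 2735.306
Pi = 3815.75187 kPa, rounded to 4 dp:

3815.7519 kPa


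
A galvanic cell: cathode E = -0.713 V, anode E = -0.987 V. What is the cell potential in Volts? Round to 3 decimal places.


Standard cell potential: E_cell = E_cathode - E_anode.
E_cell = -0.713 - (-0.987)
E_cell = 0.274 V, rounded to 3 dp:

0.274 V


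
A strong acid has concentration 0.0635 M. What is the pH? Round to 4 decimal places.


A strong acid dissociates completely, so [H+] equals the given concentration.
pH = -log10([H+]) = -log10(0.0635)
pH = 1.19722627, rounded to 4 dp:

1.1972


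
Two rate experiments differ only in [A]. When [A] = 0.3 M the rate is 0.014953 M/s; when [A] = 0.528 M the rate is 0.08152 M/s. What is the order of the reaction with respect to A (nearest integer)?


Rate is proportional to [A]^n, so rate2/rate1 = ([A]2/[A]1)^n. Take logs to solve for n.
rate2/rate1 = 0.08152 / 0.014953 = 5.4517
[A]2/[A]1 = 0.528 / 0.3 = 1.76
n = ln(5.4517) / ln(1.76) = 3.0
Nearest integer order:

3


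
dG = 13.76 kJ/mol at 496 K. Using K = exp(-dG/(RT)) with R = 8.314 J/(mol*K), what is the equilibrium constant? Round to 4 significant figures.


dG is in kJ/mol; multiply by 1000 to match R in J/(mol*K).
RT = 8.314 * 496 = 4123.744 J/mol
exponent = -dG*1000 / (RT) = -(13.76*1000) / 4123.744 = -3.33677357
K = exp(-3.33677357)
K = 0.035551477, rounded to 4 significant figures:

0.03555


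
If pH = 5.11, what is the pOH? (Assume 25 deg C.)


At 25 deg C, pH + pOH = 14.
pOH = 14 - pH = 14 - 5.11
pOH = 8.89:

8.89


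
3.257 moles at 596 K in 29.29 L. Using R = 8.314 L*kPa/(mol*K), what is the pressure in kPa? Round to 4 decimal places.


PV = nRT, solve for P = nRT / V.
nRT = 3.257 * 8.314 * 596 = 16138.904
P = 16138.904 / 29.29
P = 551.00389211 kPa, rounded to 4 dp:

551.0039 kPa


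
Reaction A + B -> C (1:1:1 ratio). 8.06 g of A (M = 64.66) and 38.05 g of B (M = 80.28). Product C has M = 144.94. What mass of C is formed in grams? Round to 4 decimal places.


Find moles of each reactant; the smaller value is the limiting reagent in a 1:1:1 reaction, so moles_C equals moles of the limiter.
n_A = mass_A / M_A = 8.06 / 64.66 = 0.124652 mol
n_B = mass_B / M_B = 38.05 / 80.28 = 0.473966 mol
Limiting reagent: A (smaller), n_limiting = 0.124652 mol
mass_C = n_limiting * M_C = 0.124652 * 144.94
mass_C = 18.06706088 g, rounded to 4 dp:

18.0671 g


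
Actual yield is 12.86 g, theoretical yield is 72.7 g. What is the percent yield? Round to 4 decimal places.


% yield = 100 * actual / theoretical
% yield = 100 * 12.86 / 72.7
% yield = 17.68913343 %, rounded to 4 dp:

17.6891 %


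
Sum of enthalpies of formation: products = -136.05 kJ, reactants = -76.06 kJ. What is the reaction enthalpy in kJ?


dH_rxn = sum(dH_f products) - sum(dH_f reactants)
dH_rxn = -136.05 - (-76.06)
dH_rxn = -59.99 kJ:

-59.99 kJ


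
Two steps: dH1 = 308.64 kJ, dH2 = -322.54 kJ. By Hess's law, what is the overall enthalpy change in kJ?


Hess's law: enthalpy is a state function, so add the step enthalpies.
dH_total = dH1 + dH2 = 308.64 + (-322.54)
dH_total = -13.9 kJ:

-13.90 kJ


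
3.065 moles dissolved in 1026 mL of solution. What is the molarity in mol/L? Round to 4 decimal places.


Convert volume to liters: V_L = V_mL / 1000.
V_L = 1026 / 1000 = 1.026 L
M = n / V_L = 3.065 / 1.026
M = 2.98732943 mol/L, rounded to 4 dp:

2.9873 mol/L


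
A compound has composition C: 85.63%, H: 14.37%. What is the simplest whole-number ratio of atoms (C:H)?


Assume 100 g of compound, divide each mass% by atomic mass to get moles, then normalize by the smallest to get a raw atom ratio.
Moles per 100 g: C: 85.63/12.011 = 7.1293, H: 14.37/1.008 = 14.256
Raw ratio (divide by min = 7.1293): C: 1.0, H: 2.0
Multiply by 1 to clear fractions: C: 1.0 ~= 1, H: 2.0 ~= 2
Reduce by GCD to get the simplest whole-number ratio:

1:2


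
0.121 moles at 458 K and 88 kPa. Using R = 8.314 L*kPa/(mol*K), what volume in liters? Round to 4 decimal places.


PV = nRT, solve for V = nRT / P.
nRT = 0.121 * 8.314 * 458 = 460.7453
V = 460.7453 / 88
V = 5.23574205 L, rounded to 4 dp:

5.2357 L


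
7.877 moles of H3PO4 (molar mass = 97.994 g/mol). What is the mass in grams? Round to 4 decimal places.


mass = n * M
mass = 7.877 * 97.994
mass = 771.898738 g, rounded to 4 dp:

771.8987 g


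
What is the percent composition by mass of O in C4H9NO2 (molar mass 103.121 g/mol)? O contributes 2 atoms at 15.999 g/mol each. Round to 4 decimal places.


pct = 100 * (n_elem * M_elem) / M_total
mass_contribution = 2 * 15.999 = 31.998 g/mol
pct = 100 * 31.998 / 103.121
pct = 31.02956721 %, rounded to 4 dp:

31.0296 %


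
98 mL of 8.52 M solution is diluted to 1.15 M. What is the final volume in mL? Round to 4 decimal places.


Dilution: M1*V1 = M2*V2, solve for V2.
V2 = M1*V1 / M2
V2 = 8.52 * 98 / 1.15
V2 = 834.96 / 1.15
V2 = 726.05217391 mL, rounded to 4 dp:

726.0522 mL


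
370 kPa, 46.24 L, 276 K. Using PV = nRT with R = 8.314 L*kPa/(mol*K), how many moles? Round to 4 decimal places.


PV = nRT, solve for n = PV / (RT).
PV = 370 * 46.24 = 17108.8
RT = 8.314 * 276 = 2294.664
n = 17108.8 / 2294.664
n = 7.4559064 mol, rounded to 4 dp:

7.4559 mol


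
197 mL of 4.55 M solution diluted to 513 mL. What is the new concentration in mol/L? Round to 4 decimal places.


Dilution: M1*V1 = M2*V2, solve for M2.
M2 = M1*V1 / V2
M2 = 4.55 * 197 / 513
M2 = 896.35 / 513
M2 = 1.74727096 mol/L, rounded to 4 dp:

1.7473 mol/L


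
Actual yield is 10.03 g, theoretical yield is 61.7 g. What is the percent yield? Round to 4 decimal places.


% yield = 100 * actual / theoretical
% yield = 100 * 10.03 / 61.7
% yield = 16.2560778 %, rounded to 4 dp:

16.2561 %


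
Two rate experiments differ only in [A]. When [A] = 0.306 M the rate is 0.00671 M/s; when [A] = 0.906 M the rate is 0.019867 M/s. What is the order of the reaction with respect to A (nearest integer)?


Rate is proportional to [A]^n, so rate2/rate1 = ([A]2/[A]1)^n. Take logs to solve for n.
rate2/rate1 = 0.019867 / 0.00671 = 2.9608
[A]2/[A]1 = 0.906 / 0.306 = 2.9608
n = ln(2.9608) / ln(2.9608) = 1.0
Nearest integer order:

1


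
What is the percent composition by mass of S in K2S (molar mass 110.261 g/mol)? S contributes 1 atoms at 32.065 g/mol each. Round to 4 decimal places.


pct = 100 * (n_elem * M_elem) / M_total
mass_contribution = 1 * 32.065 = 32.065 g/mol
pct = 100 * 32.065 / 110.261
pct = 29.08099872 %, rounded to 4 dp:

29.0810 %


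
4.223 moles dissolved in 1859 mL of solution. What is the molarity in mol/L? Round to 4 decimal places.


Convert volume to liters: V_L = V_mL / 1000.
V_L = 1859 / 1000 = 1.859 L
M = n / V_L = 4.223 / 1.859
M = 2.27165143 mol/L, rounded to 4 dp:

2.2717 mol/L


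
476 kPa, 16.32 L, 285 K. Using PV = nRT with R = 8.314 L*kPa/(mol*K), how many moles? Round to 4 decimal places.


PV = nRT, solve for n = PV / (RT).
PV = 476 * 16.32 = 7768.32
RT = 8.314 * 285 = 2369.49
n = 7768.32 / 2369.49
n = 3.27847765 mol, rounded to 4 dp:

3.2785 mol


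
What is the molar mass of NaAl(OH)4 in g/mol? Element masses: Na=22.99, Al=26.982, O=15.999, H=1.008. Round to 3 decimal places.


M = sum(count * atomic_mass) over atoms.
M = 1*22.99 + 1*26.982 + 4*15.999 + 4*1.008
M = 22.99 + 26.982 + 63.996 + 4.032
M = 118.0 g/mol, rounded to 3 dp:

118.000 g/mol


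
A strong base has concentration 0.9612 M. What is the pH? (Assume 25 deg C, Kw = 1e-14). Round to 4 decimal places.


A strong base dissociates completely, so [OH-] equals the given concentration.
pOH = -log10([OH-]) = -log10(0.9612) = 0.017186
pH = 14 - pOH = 14 - 0.017186
pH = 13.982814, rounded to 4 dp:

13.9828


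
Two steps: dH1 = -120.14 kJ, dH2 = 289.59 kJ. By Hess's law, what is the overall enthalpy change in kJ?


Hess's law: enthalpy is a state function, so add the step enthalpies.
dH_total = dH1 + dH2 = -120.14 + (289.59)
dH_total = 169.45 kJ:

169.45 kJ


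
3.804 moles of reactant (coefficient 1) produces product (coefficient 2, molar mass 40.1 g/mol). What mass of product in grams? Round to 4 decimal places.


Use the coefficient ratio to convert reactant moles to product moles, then multiply by the product's molar mass.
moles_P = moles_R * (coeff_P / coeff_R) = 3.804 * (2/1) = 7.608
mass_P = moles_P * M_P = 7.608 * 40.1
mass_P = 305.0808 g, rounded to 4 dp:

305.0808 g


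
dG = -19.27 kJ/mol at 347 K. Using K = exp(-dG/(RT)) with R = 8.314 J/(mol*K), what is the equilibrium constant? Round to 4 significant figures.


dG is in kJ/mol; multiply by 1000 to match R in J/(mol*K).
RT = 8.314 * 347 = 2884.958 J/mol
exponent = -dG*1000 / (RT) = -(-19.27*1000) / 2884.958 = 6.67947332
K = exp(6.67947332)
K = 795.89982, rounded to 4 significant figures:

795.9


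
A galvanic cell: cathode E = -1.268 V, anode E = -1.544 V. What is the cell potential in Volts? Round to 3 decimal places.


Standard cell potential: E_cell = E_cathode - E_anode.
E_cell = -1.268 - (-1.544)
E_cell = 0.276 V, rounded to 3 dp:

0.276 V


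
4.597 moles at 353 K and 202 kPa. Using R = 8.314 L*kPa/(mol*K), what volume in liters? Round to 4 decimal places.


PV = nRT, solve for V = nRT / P.
nRT = 4.597 * 8.314 * 353 = 13491.4687
V = 13491.4687 / 202
V = 66.78944901 L, rounded to 4 dp:

66.7894 L


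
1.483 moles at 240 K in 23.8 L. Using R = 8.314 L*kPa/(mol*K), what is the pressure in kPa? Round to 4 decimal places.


PV = nRT, solve for P = nRT / V.
nRT = 1.483 * 8.314 * 240 = 2959.1189
P = 2959.1189 / 23.8
P = 124.33272689 kPa, rounded to 4 dp:

124.3327 kPa


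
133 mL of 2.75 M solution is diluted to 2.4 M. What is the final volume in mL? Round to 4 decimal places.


Dilution: M1*V1 = M2*V2, solve for V2.
V2 = M1*V1 / M2
V2 = 2.75 * 133 / 2.4
V2 = 365.75 / 2.4
V2 = 152.39583333 mL, rounded to 4 dp:

152.3958 mL


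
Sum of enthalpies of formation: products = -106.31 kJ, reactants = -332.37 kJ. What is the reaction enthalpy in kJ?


dH_rxn = sum(dH_f products) - sum(dH_f reactants)
dH_rxn = -106.31 - (-332.37)
dH_rxn = 226.06 kJ:

226.06 kJ


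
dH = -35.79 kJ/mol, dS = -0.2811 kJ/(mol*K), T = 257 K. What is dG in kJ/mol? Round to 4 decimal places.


Gibbs: dG = dH - T*dS (consistent units, dS already in kJ/(mol*K)).
T*dS = 257 * -0.2811 = -72.2427
dG = -35.79 - (-72.2427)
dG = 36.4527 kJ/mol, rounded to 4 dp:

36.4527 kJ/mol


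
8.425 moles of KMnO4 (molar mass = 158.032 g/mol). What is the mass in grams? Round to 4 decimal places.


mass = n * M
mass = 8.425 * 158.032
mass = 1331.4196 g, rounded to 4 dp:

1331.4196 g


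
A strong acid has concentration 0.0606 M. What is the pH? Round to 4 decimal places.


A strong acid dissociates completely, so [H+] equals the given concentration.
pH = -log10([H+]) = -log10(0.0606)
pH = 1.21752738, rounded to 4 dp:

1.2175


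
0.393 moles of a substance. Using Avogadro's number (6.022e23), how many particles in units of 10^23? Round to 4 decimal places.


N = n * NA, then divide by 1e23 for the requested units.
N / 1e23 = n * 6.022
N / 1e23 = 0.393 * 6.022
N / 1e23 = 2.366646, rounded to 4 dp:

2.3666


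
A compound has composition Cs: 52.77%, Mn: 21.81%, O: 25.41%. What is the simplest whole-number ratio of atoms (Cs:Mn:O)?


Assume 100 g of compound, divide each mass% by atomic mass to get moles, then normalize by the smallest to get a raw atom ratio.
Moles per 100 g: Cs: 52.77/132.905 = 0.3971, Mn: 21.81/54.938 = 0.397, O: 25.41/15.999 = 1.5882
Raw ratio (divide by min = 0.397): Cs: 1.0, Mn: 1.0, O: 4.001
Multiply by 1 to clear fractions: Cs: 1.0 ~= 1, Mn: 1.0 ~= 1, O: 4.001 ~= 4
Reduce by GCD to get the simplest whole-number ratio:

1:1:4


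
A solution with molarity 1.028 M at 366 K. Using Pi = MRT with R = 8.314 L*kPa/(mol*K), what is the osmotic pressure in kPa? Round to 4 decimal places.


Osmotic pressure (van't Hoff): Pi = M*R*T.
RT = 8.314 * 366 = 3042.924
Pi = 1.028 * 3042.924
Pi = 3128.125872 kPa, rounded to 4 dp:

3128.1259 kPa


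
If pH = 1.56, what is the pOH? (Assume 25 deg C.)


At 25 deg C, pH + pOH = 14.
pOH = 14 - pH = 14 - 1.56
pOH = 12.44:

12.44


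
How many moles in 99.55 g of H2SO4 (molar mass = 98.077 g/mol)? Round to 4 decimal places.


n = mass / M
n = 99.55 / 98.077
n = 1.01501881 mol, rounded to 4 dp:

1.0150 mol


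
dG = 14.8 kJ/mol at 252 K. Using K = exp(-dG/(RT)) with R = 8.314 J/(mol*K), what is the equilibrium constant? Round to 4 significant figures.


dG is in kJ/mol; multiply by 1000 to match R in J/(mol*K).
RT = 8.314 * 252 = 2095.128 J/mol
exponent = -dG*1000 / (RT) = -(14.8*1000) / 2095.128 = -7.06400755
K = exp(-7.06400755)
K = 0.00085534338, rounded to 4 significant figures:

0.0008553


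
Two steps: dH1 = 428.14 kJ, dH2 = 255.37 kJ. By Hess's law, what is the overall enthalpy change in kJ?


Hess's law: enthalpy is a state function, so add the step enthalpies.
dH_total = dH1 + dH2 = 428.14 + (255.37)
dH_total = 683.51 kJ:

683.51 kJ


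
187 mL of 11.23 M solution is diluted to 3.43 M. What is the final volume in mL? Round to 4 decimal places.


Dilution: M1*V1 = M2*V2, solve for V2.
V2 = M1*V1 / M2
V2 = 11.23 * 187 / 3.43
V2 = 2100.01 / 3.43
V2 = 612.24781341 mL, rounded to 4 dp:

612.2478 mL


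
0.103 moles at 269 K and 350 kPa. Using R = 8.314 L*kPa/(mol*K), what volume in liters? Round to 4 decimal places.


PV = nRT, solve for V = nRT / P.
nRT = 0.103 * 8.314 * 269 = 230.356
V = 230.356 / 350
V = 0.65816 L, rounded to 4 dp:

0.6582 L


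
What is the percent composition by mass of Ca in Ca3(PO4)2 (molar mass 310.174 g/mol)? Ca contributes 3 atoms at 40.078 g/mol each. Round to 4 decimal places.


pct = 100 * (n_elem * M_elem) / M_total
mass_contribution = 3 * 40.078 = 120.234 g/mol
pct = 100 * 120.234 / 310.174
pct = 38.76340377 %, rounded to 4 dp:

38.7634 %


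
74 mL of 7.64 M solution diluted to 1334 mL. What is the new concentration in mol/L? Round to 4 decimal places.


Dilution: M1*V1 = M2*V2, solve for M2.
M2 = M1*V1 / V2
M2 = 7.64 * 74 / 1334
M2 = 565.36 / 1334
M2 = 0.4238081 mol/L, rounded to 4 dp:

0.4238 mol/L


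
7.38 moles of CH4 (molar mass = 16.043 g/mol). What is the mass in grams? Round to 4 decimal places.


mass = n * M
mass = 7.38 * 16.043
mass = 118.39734 g, rounded to 4 dp:

118.3973 g


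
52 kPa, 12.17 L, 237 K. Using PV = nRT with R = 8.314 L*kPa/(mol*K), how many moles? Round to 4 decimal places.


PV = nRT, solve for n = PV / (RT).
PV = 52 * 12.17 = 632.84
RT = 8.314 * 237 = 1970.418
n = 632.84 / 1970.418
n = 0.32117043 mol, rounded to 4 dp:

0.3212 mol


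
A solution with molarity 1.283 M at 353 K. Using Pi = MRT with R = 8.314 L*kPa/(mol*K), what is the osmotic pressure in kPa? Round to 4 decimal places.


Osmotic pressure (van't Hoff): Pi = M*R*T.
RT = 8.314 * 353 = 2934.842
Pi = 1.283 * 2934.842
Pi = 3765.402286 kPa, rounded to 4 dp:

3765.4023 kPa


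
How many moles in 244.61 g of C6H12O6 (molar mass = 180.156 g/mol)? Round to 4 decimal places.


n = mass / M
n = 244.61 / 180.156
n = 1.35776771 mol, rounded to 4 dp:

1.3578 mol


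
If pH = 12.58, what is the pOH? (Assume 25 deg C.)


At 25 deg C, pH + pOH = 14.
pOH = 14 - pH = 14 - 12.58
pOH = 1.42:

1.42


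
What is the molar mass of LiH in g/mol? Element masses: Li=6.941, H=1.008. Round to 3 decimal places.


M = sum(count * atomic_mass) over atoms.
M = 1*6.941 + 1*1.008
M = 6.941 + 1.008
M = 7.949 g/mol, rounded to 3 dp:

7.949 g/mol


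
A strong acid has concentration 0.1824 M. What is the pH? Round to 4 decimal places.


A strong acid dissociates completely, so [H+] equals the given concentration.
pH = -log10([H+]) = -log10(0.1824)
pH = 0.73897517, rounded to 4 dp:

0.7390


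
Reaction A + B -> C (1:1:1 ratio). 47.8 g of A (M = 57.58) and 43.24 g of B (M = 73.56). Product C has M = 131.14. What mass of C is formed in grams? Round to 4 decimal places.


Find moles of each reactant; the smaller value is the limiting reagent in a 1:1:1 reaction, so moles_C equals moles of the limiter.
n_A = mass_A / M_A = 47.8 / 57.58 = 0.830149 mol
n_B = mass_B / M_B = 43.24 / 73.56 = 0.587819 mol
Limiting reagent: B (smaller), n_limiting = 0.587819 mol
mass_C = n_limiting * M_C = 0.587819 * 131.14
mass_C = 77.08658366 g, rounded to 4 dp:

77.0866 g


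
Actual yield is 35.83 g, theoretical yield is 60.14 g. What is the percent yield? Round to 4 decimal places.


% yield = 100 * actual / theoretical
% yield = 100 * 35.83 / 60.14
% yield = 59.57765214 %, rounded to 4 dp:

59.5777 %


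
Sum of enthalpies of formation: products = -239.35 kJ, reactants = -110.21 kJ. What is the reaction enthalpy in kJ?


dH_rxn = sum(dH_f products) - sum(dH_f reactants)
dH_rxn = -239.35 - (-110.21)
dH_rxn = -129.14 kJ:

-129.14 kJ


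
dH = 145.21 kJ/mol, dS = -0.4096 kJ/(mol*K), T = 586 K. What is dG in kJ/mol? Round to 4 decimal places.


Gibbs: dG = dH - T*dS (consistent units, dS already in kJ/(mol*K)).
T*dS = 586 * -0.4096 = -240.0256
dG = 145.21 - (-240.0256)
dG = 385.2356 kJ/mol, rounded to 4 dp:

385.2356 kJ/mol


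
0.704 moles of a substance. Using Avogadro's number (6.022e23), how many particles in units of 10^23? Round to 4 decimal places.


N = n * NA, then divide by 1e23 for the requested units.
N / 1e23 = n * 6.022
N / 1e23 = 0.704 * 6.022
N / 1e23 = 4.239488, rounded to 4 dp:

4.2395


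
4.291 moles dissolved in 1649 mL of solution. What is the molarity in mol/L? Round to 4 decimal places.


Convert volume to liters: V_L = V_mL / 1000.
V_L = 1649 / 1000 = 1.649 L
M = n / V_L = 4.291 / 1.649
M = 2.60218314 mol/L, rounded to 4 dp:

2.6022 mol/L


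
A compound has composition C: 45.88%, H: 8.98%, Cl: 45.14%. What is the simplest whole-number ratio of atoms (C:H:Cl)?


Assume 100 g of compound, divide each mass% by atomic mass to get moles, then normalize by the smallest to get a raw atom ratio.
Moles per 100 g: C: 45.88/12.011 = 3.8198, H: 8.98/1.008 = 8.9087, Cl: 45.14/35.453 = 1.2732
Raw ratio (divide by min = 1.2732): C: 3.0, H: 6.997, Cl: 1.0
Multiply by 1 to clear fractions: C: 3.0 ~= 3, H: 6.997 ~= 7, Cl: 1.0 ~= 1
Reduce by GCD to get the simplest whole-number ratio:

3:7:1


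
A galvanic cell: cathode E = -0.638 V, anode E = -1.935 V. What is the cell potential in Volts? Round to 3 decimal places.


Standard cell potential: E_cell = E_cathode - E_anode.
E_cell = -0.638 - (-1.935)
E_cell = 1.297 V, rounded to 3 dp:

1.297 V


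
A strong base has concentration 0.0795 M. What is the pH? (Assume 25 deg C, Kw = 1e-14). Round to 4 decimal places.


A strong base dissociates completely, so [OH-] equals the given concentration.
pOH = -log10([OH-]) = -log10(0.0795) = 1.099633
pH = 14 - pOH = 14 - 1.099633
pH = 12.900367, rounded to 4 dp:

12.9004


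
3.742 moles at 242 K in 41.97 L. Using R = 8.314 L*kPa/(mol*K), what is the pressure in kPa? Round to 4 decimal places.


PV = nRT, solve for P = nRT / V.
nRT = 3.742 * 8.314 * 242 = 7528.8591
P = 7528.8591 / 41.97
P = 179.38668335 kPa, rounded to 4 dp:

179.3867 kPa


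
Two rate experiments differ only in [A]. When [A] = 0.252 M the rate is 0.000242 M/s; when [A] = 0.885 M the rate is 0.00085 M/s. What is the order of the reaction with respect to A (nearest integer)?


Rate is proportional to [A]^n, so rate2/rate1 = ([A]2/[A]1)^n. Take logs to solve for n.
rate2/rate1 = 0.00085 / 0.000242 = 3.5124
[A]2/[A]1 = 0.885 / 0.252 = 3.5119
n = ln(3.5124) / ln(3.5119) = 1.0
Nearest integer order:

1


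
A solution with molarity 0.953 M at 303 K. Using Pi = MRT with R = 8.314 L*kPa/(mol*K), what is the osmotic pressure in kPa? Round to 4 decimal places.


Osmotic pressure (van't Hoff): Pi = M*R*T.
RT = 8.314 * 303 = 2519.142
Pi = 0.953 * 2519.142
Pi = 2400.742326 kPa, rounded to 4 dp:

2400.7423 kPa


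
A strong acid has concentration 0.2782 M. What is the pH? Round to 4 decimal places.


A strong acid dissociates completely, so [H+] equals the given concentration.
pH = -log10([H+]) = -log10(0.2782)
pH = 0.55564287, rounded to 4 dp:

0.5556


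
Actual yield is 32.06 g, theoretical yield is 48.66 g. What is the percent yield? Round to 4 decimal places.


% yield = 100 * actual / theoretical
% yield = 100 * 32.06 / 48.66
% yield = 65.88573777 %, rounded to 4 dp:

65.8857 %


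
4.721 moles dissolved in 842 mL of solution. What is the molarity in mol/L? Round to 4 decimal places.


Convert volume to liters: V_L = V_mL / 1000.
V_L = 842 / 1000 = 0.842 L
M = n / V_L = 4.721 / 0.842
M = 5.60688836 mol/L, rounded to 4 dp:

5.6069 mol/L


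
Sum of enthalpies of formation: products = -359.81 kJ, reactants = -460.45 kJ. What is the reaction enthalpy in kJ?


dH_rxn = sum(dH_f products) - sum(dH_f reactants)
dH_rxn = -359.81 - (-460.45)
dH_rxn = 100.64 kJ:

100.64 kJ


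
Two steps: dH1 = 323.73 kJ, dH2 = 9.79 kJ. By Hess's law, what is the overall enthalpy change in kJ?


Hess's law: enthalpy is a state function, so add the step enthalpies.
dH_total = dH1 + dH2 = 323.73 + (9.79)
dH_total = 333.52 kJ:

333.52 kJ


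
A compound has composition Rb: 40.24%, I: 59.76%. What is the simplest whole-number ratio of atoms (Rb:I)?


Assume 100 g of compound, divide each mass% by atomic mass to get moles, then normalize by the smallest to get a raw atom ratio.
Moles per 100 g: Rb: 40.24/85.468 = 0.4708, I: 59.76/126.904 = 0.4709
Raw ratio (divide by min = 0.4708): Rb: 1.0, I: 1.0
Multiply by 1 to clear fractions: Rb: 1.0 ~= 1, I: 1.0 ~= 1
Reduce by GCD to get the simplest whole-number ratio:

1:1


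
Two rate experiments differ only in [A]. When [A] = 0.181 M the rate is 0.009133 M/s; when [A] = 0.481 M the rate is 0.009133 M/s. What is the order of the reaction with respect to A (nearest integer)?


Rate is proportional to [A]^n, so rate2/rate1 = ([A]2/[A]1)^n. Take logs to solve for n.
rate2/rate1 = 0.009133 / 0.009133 = 1.0
[A]2/[A]1 = 0.481 / 0.181 = 2.6575
n = ln(1.0) / ln(2.6575) = 0.0
Nearest integer order:

0


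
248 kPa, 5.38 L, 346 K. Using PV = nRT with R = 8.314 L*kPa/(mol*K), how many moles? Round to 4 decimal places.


PV = nRT, solve for n = PV / (RT).
PV = 248 * 5.38 = 1334.24
RT = 8.314 * 346 = 2876.644
n = 1334.24 / 2876.644
n = 0.46381825 mol, rounded to 4 dp:

0.4638 mol


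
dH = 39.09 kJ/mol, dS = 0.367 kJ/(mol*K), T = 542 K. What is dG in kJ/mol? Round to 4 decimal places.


Gibbs: dG = dH - T*dS (consistent units, dS already in kJ/(mol*K)).
T*dS = 542 * 0.367 = 198.914
dG = 39.09 - (198.914)
dG = -159.824 kJ/mol, rounded to 4 dp:

-159.8240 kJ/mol


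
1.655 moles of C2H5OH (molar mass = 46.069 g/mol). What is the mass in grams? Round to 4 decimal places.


mass = n * M
mass = 1.655 * 46.069
mass = 76.244195 g, rounded to 4 dp:

76.2442 g


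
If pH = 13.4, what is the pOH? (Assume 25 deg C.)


At 25 deg C, pH + pOH = 14.
pOH = 14 - pH = 14 - 13.4
pOH = 0.6:

0.60


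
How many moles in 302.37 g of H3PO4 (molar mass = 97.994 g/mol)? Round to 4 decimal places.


n = mass / M
n = 302.37 / 97.994
n = 3.08559708 mol, rounded to 4 dp:

3.0856 mol


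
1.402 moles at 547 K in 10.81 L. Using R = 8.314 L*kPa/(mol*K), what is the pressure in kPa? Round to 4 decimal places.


PV = nRT, solve for P = nRT / V.
nRT = 1.402 * 8.314 * 547 = 6375.9567
P = 6375.9567 / 10.81
P = 589.82023127 kPa, rounded to 4 dp:

589.8202 kPa


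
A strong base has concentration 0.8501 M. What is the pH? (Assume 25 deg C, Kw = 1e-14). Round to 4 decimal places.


A strong base dissociates completely, so [OH-] equals the given concentration.
pOH = -log10([OH-]) = -log10(0.8501) = 0.07053
pH = 14 - pOH = 14 - 0.07053
pH = 13.92947, rounded to 4 dp:

13.9295


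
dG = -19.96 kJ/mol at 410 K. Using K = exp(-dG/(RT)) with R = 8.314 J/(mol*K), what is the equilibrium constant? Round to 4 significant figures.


dG is in kJ/mol; multiply by 1000 to match R in J/(mol*K).
RT = 8.314 * 410 = 3408.74 J/mol
exponent = -dG*1000 / (RT) = -(-19.96*1000) / 3408.74 = 5.85553606
K = exp(5.85553606)
K = 349.16202, rounded to 4 significant figures:

349.2


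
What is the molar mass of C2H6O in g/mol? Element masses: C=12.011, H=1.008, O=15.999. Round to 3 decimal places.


M = sum(count * atomic_mass) over atoms.
M = 2*12.011 + 6*1.008 + 1*15.999
M = 24.022 + 6.048 + 15.999
M = 46.069 g/mol, rounded to 3 dp:

46.069 g/mol


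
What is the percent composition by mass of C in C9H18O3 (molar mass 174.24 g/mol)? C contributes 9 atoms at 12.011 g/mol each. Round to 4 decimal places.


pct = 100 * (n_elem * M_elem) / M_total
mass_contribution = 9 * 12.011 = 108.099 g/mol
pct = 100 * 108.099 / 174.24
pct = 62.04028926 %, rounded to 4 dp:

62.0403 %


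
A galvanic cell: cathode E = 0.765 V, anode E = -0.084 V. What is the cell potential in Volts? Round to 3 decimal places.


Standard cell potential: E_cell = E_cathode - E_anode.
E_cell = 0.765 - (-0.084)
E_cell = 0.849 V, rounded to 3 dp:

0.849 V


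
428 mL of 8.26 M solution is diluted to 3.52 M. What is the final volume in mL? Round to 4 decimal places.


Dilution: M1*V1 = M2*V2, solve for V2.
V2 = M1*V1 / M2
V2 = 8.26 * 428 / 3.52
V2 = 3535.28 / 3.52
V2 = 1004.34090909 mL, rounded to 4 dp:

1004.3409 mL


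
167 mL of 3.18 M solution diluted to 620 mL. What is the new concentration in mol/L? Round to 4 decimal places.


Dilution: M1*V1 = M2*V2, solve for M2.
M2 = M1*V1 / V2
M2 = 3.18 * 167 / 620
M2 = 531.06 / 620
M2 = 0.85654839 mol/L, rounded to 4 dp:

0.8565 mol/L


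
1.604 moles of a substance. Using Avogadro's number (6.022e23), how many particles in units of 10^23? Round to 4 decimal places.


N = n * NA, then divide by 1e23 for the requested units.
N / 1e23 = n * 6.022
N / 1e23 = 1.604 * 6.022
N / 1e23 = 9.659288, rounded to 4 dp:

9.6593


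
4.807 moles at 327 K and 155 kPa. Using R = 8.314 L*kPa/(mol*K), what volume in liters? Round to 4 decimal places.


PV = nRT, solve for V = nRT / P.
nRT = 4.807 * 8.314 * 327 = 13068.6851
V = 13068.6851 / 155
V = 84.31409742 L, rounded to 4 dp:

84.3141 L


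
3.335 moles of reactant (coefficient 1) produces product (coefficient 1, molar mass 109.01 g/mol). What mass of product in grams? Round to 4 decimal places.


Use the coefficient ratio to convert reactant moles to product moles, then multiply by the product's molar mass.
moles_P = moles_R * (coeff_P / coeff_R) = 3.335 * (1/1) = 3.335
mass_P = moles_P * M_P = 3.335 * 109.01
mass_P = 363.54835 g, rounded to 4 dp:

363.5484 g
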